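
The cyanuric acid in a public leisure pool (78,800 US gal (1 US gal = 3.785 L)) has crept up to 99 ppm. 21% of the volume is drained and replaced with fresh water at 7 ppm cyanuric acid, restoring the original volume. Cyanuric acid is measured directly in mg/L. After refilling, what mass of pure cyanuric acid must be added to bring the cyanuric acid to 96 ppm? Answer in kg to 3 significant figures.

Volume: 78,800 US gal × 3.785 L/gal = 298,258 L.
After draining 21% and refilling: 99 × 0.79 + 7 × 0.21 = 79.68 ppm.
Deficit to target: 96 − 79.68 = 16.32 mg/L.
Mass: 16.32 mg/L × 298,258 L = 4868 g cyanuric acid.

4.87 kg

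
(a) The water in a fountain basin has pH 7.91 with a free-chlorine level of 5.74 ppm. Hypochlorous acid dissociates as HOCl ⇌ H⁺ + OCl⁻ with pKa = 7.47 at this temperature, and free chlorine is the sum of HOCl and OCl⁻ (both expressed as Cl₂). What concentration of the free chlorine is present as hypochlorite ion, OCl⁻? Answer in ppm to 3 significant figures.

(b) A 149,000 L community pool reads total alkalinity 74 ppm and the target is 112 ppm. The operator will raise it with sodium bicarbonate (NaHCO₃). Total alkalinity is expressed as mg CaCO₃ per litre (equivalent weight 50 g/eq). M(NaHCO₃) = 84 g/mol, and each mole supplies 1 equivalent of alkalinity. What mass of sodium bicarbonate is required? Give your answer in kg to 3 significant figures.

(a) [OCl⁻]/[HOCl] = 10^(pH − pKa) = 10^(7.91 − 7.47) = 10^0.44 = 2.754.
(a) Fraction as HOCl = 1 / (1 + 2.754) = 0.2664.
(a) OCl⁻ = (1 − 0.2664) × 5.74 ppm = 4.211 ppm.

(b) Alkalinity to add: (112 − 74) = 38 mg/L as CaCO₃ × 149,000 L = 5662 g as CaCO₃.
(b) Equivalents: 5662 g ÷ 50 g/eq = 113.2 eq.
(b) NaHCO₃ supplies 1 eq per mole → 113.2 mol.
(b) Mass: 113.2 mol × 84 g/mol = 9512 g.

(a) 4.21 ppm; (b) 9.51 kg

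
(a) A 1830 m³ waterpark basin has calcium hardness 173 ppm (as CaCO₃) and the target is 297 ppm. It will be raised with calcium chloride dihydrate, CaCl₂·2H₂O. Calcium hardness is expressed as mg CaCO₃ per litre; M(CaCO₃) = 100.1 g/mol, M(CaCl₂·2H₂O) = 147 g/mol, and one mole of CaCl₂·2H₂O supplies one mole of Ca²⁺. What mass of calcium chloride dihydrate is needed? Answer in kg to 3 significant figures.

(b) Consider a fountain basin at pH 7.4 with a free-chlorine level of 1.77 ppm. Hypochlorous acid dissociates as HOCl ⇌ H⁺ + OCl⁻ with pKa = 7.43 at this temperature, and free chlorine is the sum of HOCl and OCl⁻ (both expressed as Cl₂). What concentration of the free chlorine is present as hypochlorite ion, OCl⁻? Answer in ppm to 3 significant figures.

(a) Volume: 1830 m³ = 1,830,000 L.
(a) Hardness to add: (297 − 173) = 124 mg/L as CaCO₃ × 1,830,000 L = 226,900 g as CaCO₃.
(a) Moles of Ca²⁺ (1 mol Ca²⁺ ≡ 1 mol CaCO₃): 226,900 / 100.1 g/mol = 2267 mol.
(a) Mass of CaCl₂·2H₂O: 2267 × 147 = 333,200 g.

(b) [OCl⁻]/[HOCl] = 10^(pH − pKa) = 10^(7.4 − 7.43) = 10^-0.03 = 0.9333.
(b) Fraction as HOCl = 1 / (1 + 0.9333) = 0.5173.
(b) OCl⁻ = (1 − 0.5173) × 1.77 ppm = 0.8544 ppm.

(a) 333 kg; (b) 0.854 ppm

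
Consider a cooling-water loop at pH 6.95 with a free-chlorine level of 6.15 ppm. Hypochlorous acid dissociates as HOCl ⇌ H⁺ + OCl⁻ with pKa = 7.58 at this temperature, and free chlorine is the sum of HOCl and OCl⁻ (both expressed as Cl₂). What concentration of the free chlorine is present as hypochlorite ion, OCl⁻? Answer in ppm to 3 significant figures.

[OCl⁻]/[HOCl] = 10^(pH − pKa) = 10^(6.95 − 7.58) = 10^-0.63 = 0.2344.
Fraction as HOCl = 1 / (1 + 0.2344) = 0.8101.
OCl⁻ = (1 − 0.8101) × 6.15 ppm = 1.168 ppm.

1.17 ppm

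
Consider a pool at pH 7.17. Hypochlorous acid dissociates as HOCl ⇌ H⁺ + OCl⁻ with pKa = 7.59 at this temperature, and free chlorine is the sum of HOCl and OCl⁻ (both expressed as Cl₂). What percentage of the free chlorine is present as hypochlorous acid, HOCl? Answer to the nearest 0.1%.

72.5%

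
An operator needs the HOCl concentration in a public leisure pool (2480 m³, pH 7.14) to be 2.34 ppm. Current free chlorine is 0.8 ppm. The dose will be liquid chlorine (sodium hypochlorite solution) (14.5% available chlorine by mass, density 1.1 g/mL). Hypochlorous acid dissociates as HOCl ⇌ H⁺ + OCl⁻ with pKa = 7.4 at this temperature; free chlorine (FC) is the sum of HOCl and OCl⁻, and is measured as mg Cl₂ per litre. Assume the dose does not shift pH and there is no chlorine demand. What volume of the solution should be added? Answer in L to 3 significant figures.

Volume: 2480 m³ = 2,480,000 L.
[OCl⁻]/[HOCl] = 10^(pH − pKa) = 10^(7.14 − 7.4) = 0.5495; fraction as HOCl = 1/(1 + 0.5495) = 0.6454.
Free chlorine required for 2.34 ppm HOCl: 2.34 / 0.6454 = 3.626 ppm.
FC to add: 3.626 − 0.8 = 2.826 mg/L as Cl₂.
Cl₂ equivalent: 2.826 mg/L × 2,480,000 L = 7008 g.
Product at 14.5% available Cl: 7008 / 0.145 = 48,330 g.
Volume: 48,330 g ÷ 1.1 g/mL = 43,940 mL.

43.9 L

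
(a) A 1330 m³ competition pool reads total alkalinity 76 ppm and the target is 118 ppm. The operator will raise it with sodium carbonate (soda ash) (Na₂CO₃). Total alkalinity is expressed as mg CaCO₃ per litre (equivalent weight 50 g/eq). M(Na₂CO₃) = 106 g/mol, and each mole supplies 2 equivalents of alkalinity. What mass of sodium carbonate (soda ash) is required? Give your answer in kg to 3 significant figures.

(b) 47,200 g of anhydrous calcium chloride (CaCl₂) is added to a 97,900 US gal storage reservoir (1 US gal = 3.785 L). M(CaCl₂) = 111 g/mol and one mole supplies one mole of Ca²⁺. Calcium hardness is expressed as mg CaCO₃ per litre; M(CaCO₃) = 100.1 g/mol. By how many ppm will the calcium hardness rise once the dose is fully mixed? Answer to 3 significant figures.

(a) Volume: 1330 m³ = 1,330,000 L.
(a) Alkalinity to add: (118 − 76) = 42 mg/L as CaCO₃ × 1,330,000 L = 55,860 g as CaCO₃.
(a) Equivalents: 55,860 g ÷ 50 g/eq = 1117 eq.
(a) Each mole of Na₂CO₃ supplies 2 eq, so 1117 / 2 = 558.6 mol.
(a) Mass: 558.6 mol × 106 g/mol = 59,210 g.

(b) Volume: 97,900 US gal × 3.785 L/gal = 370,552 L.
(b) Moles of Ca²⁺: 47,200 g ÷ 111 g/mol = 425.2 mol.
(b) As CaCO₃: 425.2 mol × 100.1 g/mol = 42,570 g.
(b) Rise: 42,570 g / 370,552 L × 1000 = 114.9 mg/L.

(a) 59.2 kg; (b) 115 ppm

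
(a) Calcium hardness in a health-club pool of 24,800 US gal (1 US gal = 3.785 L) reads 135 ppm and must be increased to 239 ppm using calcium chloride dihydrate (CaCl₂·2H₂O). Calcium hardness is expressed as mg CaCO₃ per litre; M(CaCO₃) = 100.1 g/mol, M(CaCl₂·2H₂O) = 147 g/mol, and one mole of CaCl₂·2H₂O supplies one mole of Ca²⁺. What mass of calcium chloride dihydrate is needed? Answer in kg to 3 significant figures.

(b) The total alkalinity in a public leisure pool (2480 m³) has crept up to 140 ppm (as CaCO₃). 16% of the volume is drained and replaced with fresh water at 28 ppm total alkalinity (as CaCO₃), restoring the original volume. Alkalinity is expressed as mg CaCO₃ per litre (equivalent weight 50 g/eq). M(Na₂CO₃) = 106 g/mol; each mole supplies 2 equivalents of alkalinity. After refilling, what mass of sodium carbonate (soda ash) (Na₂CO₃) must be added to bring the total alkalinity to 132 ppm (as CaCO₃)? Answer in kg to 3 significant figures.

(a) Volume: 24,800 US gal × 3.785 L/gal = 93,868 L.
(a) Hardness to add: (239 − 135) = 104 mg/L as CaCO₃ × 93,868 L = 9762 g as CaCO₃.
(a) Moles of Ca²⁺ (1 mol Ca²⁺ ≡ 1 mol CaCO₃): 9762 / 100.1 g/mol = 97.53 mol.
(a) Mass of CaCl₂·2H₂O: 97.53 × 147 = 14,340 g.

(b) Volume: 2480 m³ = 2,480,000 L.
(b) After draining 16% and refilling: 140 × 0.84 + 28 × 0.16 = 122.08 ppm.
(b) Deficit to target: 132 − 122.08 = 9.92 mg/L.
(b) As CaCO₃: 9.92 mg/L × 2,480,000 L = 24,600 g; ÷ 50 g/eq ÷ 2 = 246 mol Na₂CO₃.
(b) Mass: 246 × 106 = 26,080 g.

(a) 14.3 kg; (b) 26.1 kg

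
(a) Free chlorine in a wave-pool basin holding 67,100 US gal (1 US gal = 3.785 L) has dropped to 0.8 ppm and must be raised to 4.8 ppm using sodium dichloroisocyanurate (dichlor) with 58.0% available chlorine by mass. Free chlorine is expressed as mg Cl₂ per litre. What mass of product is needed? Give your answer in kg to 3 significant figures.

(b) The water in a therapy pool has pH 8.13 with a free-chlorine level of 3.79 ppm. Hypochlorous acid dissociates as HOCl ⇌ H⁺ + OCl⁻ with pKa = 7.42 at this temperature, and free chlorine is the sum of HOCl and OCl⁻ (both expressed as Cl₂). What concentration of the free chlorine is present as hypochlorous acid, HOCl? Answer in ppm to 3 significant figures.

(a) Volume: 67,100 US gal × 3.785 L/gal = 253,974 L.
(a) Chlorine deficit: 4.8 − 0.8 = 4 ppm = 4 mg/L as Cl₂.
(a) Cl₂ equivalent needed: 4 mg/L × 253,974 L = 1,016,000 mg = 1016 g.
(a) Product at 58.0% available chlorine: 1016 / 0.58 = 1752 g.

(b) [OCl⁻]/[HOCl] = 10^(pH − pKa) = 10^(8.13 − 7.42) = 10^0.71 = 5.129.
(b) Fraction as HOCl = 1 / (1 + 5.129) = 0.1632.
(b) HOCl = 0.1632 × 3.79 ppm = 0.6184 ppm.

(a) 1.75 kg; (b) 0.618 ppm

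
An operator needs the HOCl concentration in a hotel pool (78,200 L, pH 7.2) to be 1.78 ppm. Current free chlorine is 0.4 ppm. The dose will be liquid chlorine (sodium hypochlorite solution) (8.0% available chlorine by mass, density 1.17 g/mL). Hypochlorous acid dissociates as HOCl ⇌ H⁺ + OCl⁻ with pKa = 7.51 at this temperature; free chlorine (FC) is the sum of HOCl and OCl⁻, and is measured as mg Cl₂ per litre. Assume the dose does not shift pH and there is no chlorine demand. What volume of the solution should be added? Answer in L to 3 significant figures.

1.88 L

[OCl⁻]/[HOCl] = 10^(pH − pKa) = 10^(7.2 − 7.51) = 0.4898; fraction as HOCl = 1/(1 + 0.4898) = 0.6712.
Free chlorine required for 1.78 ppm HOCl: 1.78 / 0.6712 = 2.652 ppm.
FC to add: 2.652 − 0.4 = 2.252 mg/L as Cl₂.
Cl₂ equivalent: 2.252 mg/L × 78,200 L = 176.1 g.
Product at 8.0% available Cl: 176.1 / 0.08 = 2201 g.
Volume: 2201 g ÷ 1.17 g/mL = 1881 mL.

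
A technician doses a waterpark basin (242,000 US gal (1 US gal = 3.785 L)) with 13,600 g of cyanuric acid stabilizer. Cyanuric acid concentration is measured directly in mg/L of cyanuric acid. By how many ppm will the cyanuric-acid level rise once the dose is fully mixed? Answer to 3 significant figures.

Volume: 242,000 US gal × 3.785 L/gal = 915,970 L.
Rise: 13,600 g / 915,970 L × 1000 = 14.85 mg/L.

14.8 ppm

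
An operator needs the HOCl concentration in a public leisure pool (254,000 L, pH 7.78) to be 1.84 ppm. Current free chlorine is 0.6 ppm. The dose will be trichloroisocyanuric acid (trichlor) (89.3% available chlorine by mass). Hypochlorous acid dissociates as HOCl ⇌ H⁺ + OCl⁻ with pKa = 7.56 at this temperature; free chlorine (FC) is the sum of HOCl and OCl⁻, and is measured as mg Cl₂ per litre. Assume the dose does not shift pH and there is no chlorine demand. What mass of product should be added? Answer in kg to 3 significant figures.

[OCl⁻]/[HOCl] = 10^(pH − pKa) = 10^(7.78 − 7.56) = 1.66; fraction as HOCl = 1/(1 + 1.66) = 0.376.
Free chlorine required for 1.84 ppm HOCl: 1.84 / 0.376 = 4.894 ppm.
FC to add: 4.894 − 0.6 = 4.294 mg/L as Cl₂.
Cl₂ equivalent: 4.294 mg/L × 254,000 L = 1091 g.
Product at 89.3% available Cl: 1091 / 0.893 = 1221 g.

1.22 kg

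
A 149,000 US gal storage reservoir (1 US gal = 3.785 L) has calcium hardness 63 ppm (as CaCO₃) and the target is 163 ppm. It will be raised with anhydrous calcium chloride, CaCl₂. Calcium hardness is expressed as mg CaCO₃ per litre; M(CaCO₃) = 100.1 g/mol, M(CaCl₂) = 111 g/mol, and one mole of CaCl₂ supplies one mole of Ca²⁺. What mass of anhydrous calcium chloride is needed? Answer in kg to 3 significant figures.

Volume: 149,000 US gal × 3.785 L/gal = 563,965 L.
Hardness to add: (163 − 63) = 100 mg/L as CaCO₃ × 563,965 L = 56,400 g as CaCO₃.
Moles of Ca²⁺ (1 mol Ca²⁺ ≡ 1 mol CaCO₃): 56,400 / 100.1 g/mol = 563.4 mol.
Mass of CaCl₂: 563.4 × 111 = 62,540 g.

62.5 kg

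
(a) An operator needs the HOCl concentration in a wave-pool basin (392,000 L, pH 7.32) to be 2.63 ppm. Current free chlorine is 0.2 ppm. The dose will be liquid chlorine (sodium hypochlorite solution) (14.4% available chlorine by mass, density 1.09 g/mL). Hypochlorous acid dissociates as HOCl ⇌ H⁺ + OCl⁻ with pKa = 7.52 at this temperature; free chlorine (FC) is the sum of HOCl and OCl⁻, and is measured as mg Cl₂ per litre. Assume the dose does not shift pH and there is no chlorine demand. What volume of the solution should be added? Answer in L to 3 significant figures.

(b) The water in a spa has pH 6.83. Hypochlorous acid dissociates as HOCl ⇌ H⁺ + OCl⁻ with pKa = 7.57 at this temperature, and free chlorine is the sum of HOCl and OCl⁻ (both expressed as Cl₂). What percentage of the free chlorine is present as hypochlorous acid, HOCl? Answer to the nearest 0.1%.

(a) 10.2 L; (b) 84.6%

(a) [OCl⁻]/[HOCl] = 10^(pH − pKa) = 10^(7.32 − 7.52) = 0.631; fraction as HOCl = 1/(1 + 0.631) = 0.6131.
(a) Free chlorine required for 2.63 ppm HOCl: 2.63 / 0.6131 = 4.289 ppm.
(a) FC to add: 4.289 − 0.2 = 4.089 mg/L as Cl₂.
(a) Cl₂ equivalent: 4.089 mg/L × 392,000 L = 1603 g.
(a) Product at 14.4% available Cl: 1603 / 0.144 = 11,130 g.
(a) Volume: 11,130 g ÷ 1.09 g/mL = 10,210 mL.

(b) [OCl⁻]/[HOCl] = 10^(pH − pKa) = 10^(6.83 − 7.57) = 10^-0.74 = 0.182.
(b) Fraction as HOCl = 1 / (1 + 0.182) = 0.846.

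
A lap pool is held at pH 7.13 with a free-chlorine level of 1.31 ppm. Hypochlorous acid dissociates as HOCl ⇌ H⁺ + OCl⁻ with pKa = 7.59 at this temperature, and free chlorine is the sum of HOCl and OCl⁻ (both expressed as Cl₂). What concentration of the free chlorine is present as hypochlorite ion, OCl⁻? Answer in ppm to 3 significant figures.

[OCl⁻]/[HOCl] = 10^(pH − pKa) = 10^(7.13 − 7.59) = 10^-0.46 = 0.3467.
Fraction as HOCl = 1 / (1 + 0.3467) = 0.7425.
OCl⁻ = (1 − 0.7425) × 1.31 ppm = 0.3373 ppm.

0.337 ppm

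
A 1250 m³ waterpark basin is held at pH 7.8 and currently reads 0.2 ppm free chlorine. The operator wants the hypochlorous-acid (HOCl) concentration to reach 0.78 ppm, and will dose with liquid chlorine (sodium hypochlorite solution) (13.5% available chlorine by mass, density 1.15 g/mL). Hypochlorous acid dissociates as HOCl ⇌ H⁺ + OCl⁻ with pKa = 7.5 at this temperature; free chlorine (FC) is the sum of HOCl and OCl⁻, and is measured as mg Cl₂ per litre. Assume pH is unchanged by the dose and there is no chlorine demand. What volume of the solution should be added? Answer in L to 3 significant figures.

Volume: 1250 m³ = 1,250,000 L.
[OCl⁻]/[HOCl] = 10^(pH − pKa) = 10^(7.8 − 7.5) = 1.995; fraction as HOCl = 1/(1 + 1.995) = 0.3339.
Free chlorine required for 0.78 ppm HOCl: 0.78 / 0.3339 = 2.336 ppm.
FC to add: 2.336 − 0.2 = 2.136 mg/L as Cl₂.
Cl₂ equivalent: 2.136 mg/L × 1,250,000 L = 2670 g.
Product at 13.5% available Cl: 2670 / 0.135 = 19,780 g.
Volume: 19,780 g ÷ 1.15 g/mL = 17,200 mL.

17.2 L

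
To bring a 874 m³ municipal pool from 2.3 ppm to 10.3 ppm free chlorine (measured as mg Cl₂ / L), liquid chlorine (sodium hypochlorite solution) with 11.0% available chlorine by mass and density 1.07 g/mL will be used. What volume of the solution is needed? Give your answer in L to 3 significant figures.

59.4 L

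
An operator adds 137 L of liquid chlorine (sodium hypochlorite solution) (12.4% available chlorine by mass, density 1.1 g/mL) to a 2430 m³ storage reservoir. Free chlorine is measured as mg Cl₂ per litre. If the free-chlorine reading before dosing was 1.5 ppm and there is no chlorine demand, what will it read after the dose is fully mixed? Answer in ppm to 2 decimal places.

9.19 ppm

Volume: 2430 m³ = 2,430,000 L.
Mass of solution: 137 L × 1000 mL/L × 1.1 g/mL = 150,700 g.
Available chlorine delivered: 150,700 g × 0.124 = 18,690 g as Cl₂.
Concentration rise: 18,690 g / 2,430,000 L = 7.69 mg/L = 7.69 ppm.
Final FC: 1.5 + 7.69 = 9.19 ppm.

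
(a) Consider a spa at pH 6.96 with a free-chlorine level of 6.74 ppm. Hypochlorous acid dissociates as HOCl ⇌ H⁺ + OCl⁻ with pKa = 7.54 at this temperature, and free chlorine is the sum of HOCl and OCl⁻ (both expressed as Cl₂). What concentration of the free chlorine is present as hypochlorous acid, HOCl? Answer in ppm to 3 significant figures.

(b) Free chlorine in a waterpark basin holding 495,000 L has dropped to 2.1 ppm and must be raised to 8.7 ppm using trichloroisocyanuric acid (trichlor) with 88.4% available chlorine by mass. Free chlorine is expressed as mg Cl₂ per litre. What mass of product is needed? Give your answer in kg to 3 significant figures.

(a) 5.34 ppm; (b) 3.70 kg

(a) [OCl⁻]/[HOCl] = 10^(pH − pKa) = 10^(6.96 − 7.54) = 10^-0.58 = 0.263.
(a) Fraction as HOCl = 1 / (1 + 0.263) = 0.7917.
(a) HOCl = 0.7917 × 6.74 ppm = 5.336 ppm.

(b) Chlorine deficit: 8.7 − 2.1 = 6.6 ppm = 6.6 mg/L as Cl₂.
(b) Cl₂ equivalent needed: 6.6 mg/L × 495,000 L = 3,267,000 mg = 3267 g.
(b) Product at 88.4% available chlorine: 3267 / 0.884 = 3696 g.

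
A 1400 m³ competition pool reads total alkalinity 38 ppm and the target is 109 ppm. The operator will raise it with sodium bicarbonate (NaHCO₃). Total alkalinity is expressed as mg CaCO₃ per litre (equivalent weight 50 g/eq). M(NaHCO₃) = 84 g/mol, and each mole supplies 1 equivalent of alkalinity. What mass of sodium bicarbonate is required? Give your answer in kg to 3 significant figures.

167 kg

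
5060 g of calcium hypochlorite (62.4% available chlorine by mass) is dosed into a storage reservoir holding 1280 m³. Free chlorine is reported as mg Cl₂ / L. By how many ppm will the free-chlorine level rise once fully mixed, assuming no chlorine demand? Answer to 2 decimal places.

Volume: 1280 m³ = 1,280,000 L.
Available chlorine delivered: 5060 g × 0.624 = 3157 g as Cl₂.
Concentration rise: 3157 g / 1,280,000 L = 2.467 mg/L = 2.47 ppm.

2.47 ppm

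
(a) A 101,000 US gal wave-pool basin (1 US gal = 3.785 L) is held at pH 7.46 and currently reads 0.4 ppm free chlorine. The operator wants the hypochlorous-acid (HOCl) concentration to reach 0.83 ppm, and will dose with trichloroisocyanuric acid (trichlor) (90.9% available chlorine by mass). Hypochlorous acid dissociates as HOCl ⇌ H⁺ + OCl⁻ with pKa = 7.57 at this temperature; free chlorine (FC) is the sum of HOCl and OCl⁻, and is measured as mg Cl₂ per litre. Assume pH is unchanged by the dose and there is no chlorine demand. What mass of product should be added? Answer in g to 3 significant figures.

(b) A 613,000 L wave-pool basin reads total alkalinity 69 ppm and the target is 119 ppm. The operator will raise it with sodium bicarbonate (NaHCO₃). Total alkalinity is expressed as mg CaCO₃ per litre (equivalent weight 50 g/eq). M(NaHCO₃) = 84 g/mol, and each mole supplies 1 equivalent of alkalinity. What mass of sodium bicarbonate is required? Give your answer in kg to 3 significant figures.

(a) Volume: 101,000 US gal × 3.785 L/gal = 382,285 L.
(a) [OCl⁻]/[HOCl] = 10^(pH − pKa) = 10^(7.46 − 7.57) = 0.7762; fraction as HOCl = 1/(1 + 0.7762) = 0.563.
(a) Free chlorine required for 0.83 ppm HOCl: 0.83 / 0.563 = 1.474 ppm.
(a) FC to add: 1.474 − 0.4 = 1.074 mg/L as Cl₂.
(a) Cl₂ equivalent: 1.074 mg/L × 382,285 L = 410.7 g.
(a) Product at 90.9% available Cl: 410.7 / 0.909 = 451.8 g.

(b) Alkalinity to add: (119 − 69) = 50 mg/L as CaCO₃ × 613,000 L = 30,650 g as CaCO₃.
(b) Equivalents: 30,650 g ÷ 50 g/eq = 613 eq.
(b) NaHCO₃ supplies 1 eq per mole → 613 mol.
(b) Mass: 613 mol × 84 g/mol = 51,490 g.

(a) 452 g; (b) 51.5 kg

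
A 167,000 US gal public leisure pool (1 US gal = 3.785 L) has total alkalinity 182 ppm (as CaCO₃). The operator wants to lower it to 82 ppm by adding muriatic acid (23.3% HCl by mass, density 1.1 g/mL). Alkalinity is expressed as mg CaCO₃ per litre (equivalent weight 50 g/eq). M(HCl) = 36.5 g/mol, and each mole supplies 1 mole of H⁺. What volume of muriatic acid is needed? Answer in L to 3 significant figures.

Volume: 167,000 US gal × 3.785 L/gal = 632,095 L.
Alkalinity to neutralize: (182 − 82) = 100 mg/L as CaCO₃ × 632,095 L = 63,210 g as CaCO₃.
Equivalents of H⁺ required: 63,210 ÷ 50 g/eq = 1264 eq = 1264 mol HCl.
Mass of HCl: 1264 × 36.5 = 46,140 g.
Mass of 23.3% solution: 46,140 / 0.233 = 198,000 g.
Volume: 198,000 g ÷ 1.1 g/mL = 180,000 mL.

180 L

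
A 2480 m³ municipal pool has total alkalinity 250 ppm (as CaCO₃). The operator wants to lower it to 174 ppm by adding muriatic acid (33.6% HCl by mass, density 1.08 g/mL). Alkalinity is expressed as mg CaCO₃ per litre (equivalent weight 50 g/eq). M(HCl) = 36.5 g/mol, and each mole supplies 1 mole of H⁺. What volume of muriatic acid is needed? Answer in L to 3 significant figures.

Volume: 2480 m³ = 2,480,000 L.
Alkalinity to neutralize: (250 − 174) = 76 mg/L as CaCO₃ × 2,480,000 L = 188,500 g as CaCO₃.
Equivalents of H⁺ required: 188,500 ÷ 50 g/eq = 3770 eq = 3770 mol HCl.
Mass of HCl: 3770 × 36.5 = 137,600 g.
Mass of 33.6% solution: 137,600 / 0.336 = 409,500 g.
Volume: 409,500 g ÷ 1.08 g/mL = 379,200 mL.

379 L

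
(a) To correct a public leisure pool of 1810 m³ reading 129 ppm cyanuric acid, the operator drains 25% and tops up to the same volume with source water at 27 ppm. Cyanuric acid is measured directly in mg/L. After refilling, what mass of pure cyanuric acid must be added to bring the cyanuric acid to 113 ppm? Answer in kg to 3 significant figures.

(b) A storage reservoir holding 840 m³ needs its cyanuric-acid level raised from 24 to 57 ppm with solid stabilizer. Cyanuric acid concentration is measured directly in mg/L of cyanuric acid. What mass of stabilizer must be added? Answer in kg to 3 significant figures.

(a) Volume: 1810 m³ = 1,810,000 L.
(a) After draining 25% and refilling: 129 × 0.75 + 27 × 0.25 = 103.5 ppm.
(a) Deficit to target: 113 − 103.5 = 9.5 mg/L.
(a) Mass: 9.5 mg/L × 1,810,000 L = 17,200 g cyanuric acid.

(b) Volume: 840 m³ = 840,000 L.
(b) CYA to add: (57 − 24) = 33 mg/L × 840,000 L = 27,720 g cyanuric acid.

(a) 17.2 kg; (b) 27.7 kg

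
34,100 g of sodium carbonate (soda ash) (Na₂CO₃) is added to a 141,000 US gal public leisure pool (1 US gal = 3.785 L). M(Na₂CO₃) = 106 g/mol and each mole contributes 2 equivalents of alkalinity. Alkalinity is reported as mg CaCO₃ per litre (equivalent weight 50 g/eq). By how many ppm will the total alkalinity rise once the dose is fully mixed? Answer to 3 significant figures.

Volume: 141,000 US gal × 3.785 L/gal = 533,685 L.
Moles of Na₂CO₃: 34,100 g ÷ 106 g/mol = 321.7 mol → 643.4 eq of alkalinity.
As CaCO₃: 643.4 eq × 50 g/eq = 32,170 g.
Rise: 32,170 g / 533,685 L × 1000 = 60.28 mg/L.

60.3 ppm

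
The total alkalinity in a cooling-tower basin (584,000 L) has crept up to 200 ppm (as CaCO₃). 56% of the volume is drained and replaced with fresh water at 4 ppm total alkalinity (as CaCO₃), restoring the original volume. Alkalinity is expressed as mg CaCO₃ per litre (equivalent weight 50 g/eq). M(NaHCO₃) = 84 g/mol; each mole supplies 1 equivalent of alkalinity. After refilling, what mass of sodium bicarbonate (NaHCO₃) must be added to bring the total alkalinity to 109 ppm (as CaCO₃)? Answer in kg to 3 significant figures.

18.4 kg

After draining 56% and refilling: 200 × 0.44 + 4 × 0.56 = 90.24 ppm.
Deficit to target: 109 − 90.24 = 18.76 mg/L.
As CaCO₃: 18.76 mg/L × 584,000 L = 10,960 g; ÷ 50 g/eq ÷ 1 = 219.1 mol NaHCO₃.
Mass: 219.1 × 84 = 18,410 g.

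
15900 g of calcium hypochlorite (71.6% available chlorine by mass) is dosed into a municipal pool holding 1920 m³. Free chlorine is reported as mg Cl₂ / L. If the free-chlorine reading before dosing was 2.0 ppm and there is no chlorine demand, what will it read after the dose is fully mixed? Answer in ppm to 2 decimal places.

7.93 ppm

Volume: 1920 m³ = 1,920,000 L.
Available chlorine delivered: 15,900 g × 0.716 = 11,380 g as Cl₂.
Concentration rise: 11,380 g / 1,920,000 L = 5.929 mg/L = 5.93 ppm.
Final FC: 2.0 + 5.93 = 7.93 ppm.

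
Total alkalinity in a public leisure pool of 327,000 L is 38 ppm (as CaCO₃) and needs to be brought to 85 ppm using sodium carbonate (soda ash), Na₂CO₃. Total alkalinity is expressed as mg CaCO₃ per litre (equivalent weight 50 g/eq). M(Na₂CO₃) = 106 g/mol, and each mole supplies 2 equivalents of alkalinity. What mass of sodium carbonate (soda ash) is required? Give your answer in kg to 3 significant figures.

16.3 kg

Alkalinity to add: (85 − 38) = 47 mg/L as CaCO₃ × 327,000 L = 15,370 g as CaCO₃.
Equivalents: 15,370 g ÷ 50 g/eq = 307.4 eq.
Each mole of Na₂CO₃ supplies 2 eq, so 307.4 / 2 = 153.7 mol.
Mass: 153.7 mol × 106 g/mol = 16,290 g.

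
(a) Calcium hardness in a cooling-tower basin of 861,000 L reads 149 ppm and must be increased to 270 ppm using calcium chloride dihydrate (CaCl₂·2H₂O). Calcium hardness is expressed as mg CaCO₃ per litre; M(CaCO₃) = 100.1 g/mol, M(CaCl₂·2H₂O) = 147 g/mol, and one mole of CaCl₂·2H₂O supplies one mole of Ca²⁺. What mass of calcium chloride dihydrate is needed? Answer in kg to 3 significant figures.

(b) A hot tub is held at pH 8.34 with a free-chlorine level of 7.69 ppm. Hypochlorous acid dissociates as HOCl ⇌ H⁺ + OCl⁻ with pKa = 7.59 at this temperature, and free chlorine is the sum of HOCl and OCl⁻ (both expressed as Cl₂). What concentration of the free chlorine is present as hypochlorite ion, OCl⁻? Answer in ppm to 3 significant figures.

(a) 153 kg; (b) 6.53 ppm

(a) Hardness to add: (270 − 149) = 121 mg/L as CaCO₃ × 861,000 L = 104,200 g as CaCO₃.
(a) Moles of Ca²⁺ (1 mol Ca²⁺ ≡ 1 mol CaCO₃): 104,200 / 100.1 g/mol = 1041 mol.
(a) Mass of CaCl₂·2H₂O: 1041 × 147 = 153,000 g.

(b) [OCl⁻]/[HOCl] = 10^(pH − pKa) = 10^(8.34 − 7.59) = 10^0.75 = 5.623.
(b) Fraction as HOCl = 1 / (1 + 5.623) = 0.151.
(b) OCl⁻ = (1 − 0.151) × 7.69 ppm = 6.529 ppm.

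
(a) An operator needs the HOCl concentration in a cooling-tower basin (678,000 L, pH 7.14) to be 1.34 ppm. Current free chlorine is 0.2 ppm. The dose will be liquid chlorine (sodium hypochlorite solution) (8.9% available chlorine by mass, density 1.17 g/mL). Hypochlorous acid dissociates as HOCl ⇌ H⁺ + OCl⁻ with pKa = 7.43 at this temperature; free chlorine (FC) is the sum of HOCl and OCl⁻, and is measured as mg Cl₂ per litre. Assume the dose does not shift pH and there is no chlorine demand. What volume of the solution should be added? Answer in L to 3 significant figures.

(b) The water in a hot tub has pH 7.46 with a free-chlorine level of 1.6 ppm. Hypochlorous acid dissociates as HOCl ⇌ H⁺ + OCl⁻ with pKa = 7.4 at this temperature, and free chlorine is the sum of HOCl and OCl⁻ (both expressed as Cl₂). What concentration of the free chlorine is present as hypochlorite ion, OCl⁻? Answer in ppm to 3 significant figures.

(a) 11.9 L; (b) 0.855 ppm

(a) [OCl⁻]/[HOCl] = 10^(pH − pKa) = 10^(7.14 − 7.43) = 0.5129; fraction as HOCl = 1/(1 + 0.5129) = 0.661.
(a) Free chlorine required for 1.34 ppm HOCl: 1.34 / 0.661 = 2.027 ppm.
(a) FC to add: 2.027 − 0.2 = 1.827 mg/L as Cl₂.
(a) Cl₂ equivalent: 1.827 mg/L × 678,000 L = 1239 g.
(a) Product at 8.9% available Cl: 1239 / 0.089 = 13,920 g.
(a) Volume: 13,920 g ÷ 1.17 g/mL = 11,900 mL.

(b) [OCl⁻]/[HOCl] = 10^(pH − pKa) = 10^(7.46 − 7.4) = 10^0.06 = 1.148.
(b) Fraction as HOCl = 1 / (1 + 1.148) = 0.4655.
(b) OCl⁻ = (1 − 0.4655) × 1.6 ppm = 0.8552 ppm.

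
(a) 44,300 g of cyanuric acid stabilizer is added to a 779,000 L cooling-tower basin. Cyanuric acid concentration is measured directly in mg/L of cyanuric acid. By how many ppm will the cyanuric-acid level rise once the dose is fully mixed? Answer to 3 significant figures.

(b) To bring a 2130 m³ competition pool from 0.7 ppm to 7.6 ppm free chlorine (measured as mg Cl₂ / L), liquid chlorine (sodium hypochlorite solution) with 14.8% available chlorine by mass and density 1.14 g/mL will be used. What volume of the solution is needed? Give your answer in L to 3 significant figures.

(a) 56.9 ppm; (b) 87.1 L

(a) Rise: 44,300 g / 779,000 L × 1000 = 56.87 mg/L.

(b) Volume: 2130 m³ = 2,130,000 L.
(b) Chlorine deficit: 7.6 − 0.7 = 6.9 ppm = 6.9 mg/L as Cl₂.
(b) Cl₂ equivalent needed: 6.9 mg/L × 2,130,000 L = 14,700,000 mg = 14,700 g.
(b) Product at 14.8% available chlorine: 14,700 / 0.148 = 99,300 g.
(b) Volume at density 1.14 g/mL: 99,300 g ÷ 1.14 g/mL = 87,110 mL.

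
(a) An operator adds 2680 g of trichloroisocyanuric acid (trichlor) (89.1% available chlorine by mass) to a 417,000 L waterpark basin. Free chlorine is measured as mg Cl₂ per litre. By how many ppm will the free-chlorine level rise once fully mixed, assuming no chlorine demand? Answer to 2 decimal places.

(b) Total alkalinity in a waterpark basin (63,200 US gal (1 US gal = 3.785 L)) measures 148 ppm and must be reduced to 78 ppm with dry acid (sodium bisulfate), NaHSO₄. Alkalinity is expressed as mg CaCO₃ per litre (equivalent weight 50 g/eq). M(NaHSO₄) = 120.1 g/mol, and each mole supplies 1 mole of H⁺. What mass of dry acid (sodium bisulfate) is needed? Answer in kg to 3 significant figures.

(a) Available chlorine delivered: 2680 g × 0.891 = 2388 g as Cl₂.
(a) Concentration rise: 2388 g / 417,000 L = 5.726 mg/L = 5.73 ppm.

(b) Volume: 63,200 US gal × 3.785 L/gal = 239,212 L.
(b) Alkalinity to neutralize: (148 − 78) = 70 mg/L as CaCO₃ × 239,212 L = 16,740 g as CaCO₃.
(b) Equivalents of H⁺ required: 16,740 ÷ 50 g/eq = 334.9 eq = 334.9 mol NaHSO₄.
(b) Mass of NaHSO₄: 334.9 × 120.1 = 40,220 g.

(a) 5.73 ppm; (b) 40.2 kg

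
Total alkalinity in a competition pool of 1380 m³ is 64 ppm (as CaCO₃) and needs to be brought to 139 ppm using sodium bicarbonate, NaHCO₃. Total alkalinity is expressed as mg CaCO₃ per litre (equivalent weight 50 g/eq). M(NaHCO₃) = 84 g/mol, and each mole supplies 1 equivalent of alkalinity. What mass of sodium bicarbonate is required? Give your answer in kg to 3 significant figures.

174 kg

Volume: 1380 m³ = 1,380,000 L.
Alkalinity to add: (139 − 64) = 75 mg/L as CaCO₃ × 1,380,000 L = 103,500 g as CaCO₃.
Equivalents: 103,500 g ÷ 50 g/eq = 2070 eq.
NaHCO₃ supplies 1 eq per mole → 2070 mol.
Mass: 2070 mol × 84 g/mol = 173,900 g.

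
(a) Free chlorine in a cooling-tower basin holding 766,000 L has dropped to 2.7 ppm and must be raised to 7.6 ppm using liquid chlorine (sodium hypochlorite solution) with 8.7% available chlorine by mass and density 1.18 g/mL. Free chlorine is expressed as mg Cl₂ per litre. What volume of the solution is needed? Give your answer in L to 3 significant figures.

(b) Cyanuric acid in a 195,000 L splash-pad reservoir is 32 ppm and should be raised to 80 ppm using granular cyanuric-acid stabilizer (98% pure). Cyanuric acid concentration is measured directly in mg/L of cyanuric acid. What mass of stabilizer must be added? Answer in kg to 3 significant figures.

(a) Chlorine deficit: 7.6 − 2.7 = 4.9 ppm = 4.9 mg/L as Cl₂.
(a) Cl₂ equivalent needed: 4.9 mg/L × 766,000 L = 3,753,000 mg = 3753 g.
(a) Product at 8.7% available chlorine: 3753 / 0.087 = 43,140 g.
(a) Volume at density 1.18 g/mL: 43,140 g ÷ 1.18 g/mL = 36,560 mL.

(b) CYA to add: (80 − 32) = 48 mg/L × 195,000 L = 9360 g cyanuric acid.
(b) At 98% purity: 9360 / 0.98 = 9551 g product.

(a) 36.6 L; (b) 9.55 kg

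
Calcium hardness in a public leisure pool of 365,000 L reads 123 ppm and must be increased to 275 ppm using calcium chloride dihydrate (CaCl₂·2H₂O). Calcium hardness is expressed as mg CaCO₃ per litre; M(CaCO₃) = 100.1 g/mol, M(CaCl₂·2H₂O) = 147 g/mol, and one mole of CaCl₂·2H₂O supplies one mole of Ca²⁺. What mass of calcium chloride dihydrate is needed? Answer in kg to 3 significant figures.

81.5 kg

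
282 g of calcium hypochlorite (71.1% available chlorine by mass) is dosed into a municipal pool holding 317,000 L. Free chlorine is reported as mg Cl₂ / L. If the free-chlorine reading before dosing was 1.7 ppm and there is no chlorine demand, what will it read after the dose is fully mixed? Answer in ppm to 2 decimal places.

2.33 ppm

Available chlorine delivered: 282 g × 0.711 = 200.5 g as Cl₂.
Concentration rise: 200.5 g / 317,000 L = 0.6325 mg/L = 0.63 ppm.
Final FC: 1.7 + 0.63 = 2.33 ppm.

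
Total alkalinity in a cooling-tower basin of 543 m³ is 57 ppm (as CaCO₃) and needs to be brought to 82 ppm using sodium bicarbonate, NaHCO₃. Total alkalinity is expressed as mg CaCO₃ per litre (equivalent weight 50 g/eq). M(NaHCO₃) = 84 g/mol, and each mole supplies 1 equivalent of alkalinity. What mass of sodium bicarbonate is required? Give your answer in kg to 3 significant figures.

22.8 kg

Volume: 543 m³ = 543,000 L.
Alkalinity to add: (82 − 57) = 25 mg/L as CaCO₃ × 543,000 L = 13,580 g as CaCO₃.
Equivalents: 13,580 g ÷ 50 g/eq = 271.5 eq.
NaHCO₃ supplies 1 eq per mole → 271.5 mol.
Mass: 271.5 mol × 84 g/mol = 22,810 g.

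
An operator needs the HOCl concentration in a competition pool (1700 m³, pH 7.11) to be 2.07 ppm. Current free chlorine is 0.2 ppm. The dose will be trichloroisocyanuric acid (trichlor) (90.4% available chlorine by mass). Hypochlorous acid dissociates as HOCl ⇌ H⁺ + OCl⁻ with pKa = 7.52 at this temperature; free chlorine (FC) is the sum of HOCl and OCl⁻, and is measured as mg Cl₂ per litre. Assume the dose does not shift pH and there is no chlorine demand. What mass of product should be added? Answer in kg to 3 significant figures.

5.03 kg

Volume: 1700 m³ = 1,700,000 L.
[OCl⁻]/[HOCl] = 10^(pH − pKa) = 10^(7.11 − 7.52) = 0.389; fraction as HOCl = 1/(1 + 0.389) = 0.7199.
Free chlorine required for 2.07 ppm HOCl: 2.07 / 0.7199 = 2.875 ppm.
FC to add: 2.875 − 0.2 = 2.675 mg/L as Cl₂.
Cl₂ equivalent: 2.675 mg/L × 1,700,000 L = 4548 g.
Product at 90.4% available Cl: 4548 / 0.904 = 5031 g.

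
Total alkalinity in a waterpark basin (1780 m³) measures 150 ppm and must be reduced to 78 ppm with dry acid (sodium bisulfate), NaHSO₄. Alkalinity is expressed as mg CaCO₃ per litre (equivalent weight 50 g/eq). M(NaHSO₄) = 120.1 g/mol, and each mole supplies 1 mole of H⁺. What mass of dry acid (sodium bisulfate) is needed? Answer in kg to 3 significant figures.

308 kg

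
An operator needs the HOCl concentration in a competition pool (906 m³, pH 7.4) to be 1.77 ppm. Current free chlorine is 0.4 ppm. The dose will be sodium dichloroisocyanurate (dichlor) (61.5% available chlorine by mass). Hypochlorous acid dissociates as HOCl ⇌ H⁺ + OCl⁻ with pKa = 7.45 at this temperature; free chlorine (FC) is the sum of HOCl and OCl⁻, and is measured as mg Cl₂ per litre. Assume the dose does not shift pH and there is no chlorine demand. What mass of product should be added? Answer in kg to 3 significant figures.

4.34 kg

Volume: 906 m³ = 906,000 L.
[OCl⁻]/[HOCl] = 10^(pH − pKa) = 10^(7.4 − 7.45) = 0.8913; fraction as HOCl = 1/(1 + 0.8913) = 0.5288.
Free chlorine required for 1.77 ppm HOCl: 1.77 / 0.5288 = 3.348 ppm.
FC to add: 3.348 − 0.4 = 2.948 mg/L as Cl₂.
Cl₂ equivalent: 2.948 mg/L × 906,000 L = 2670 g.
Product at 61.5% available Cl: 2670 / 0.615 = 4342 g.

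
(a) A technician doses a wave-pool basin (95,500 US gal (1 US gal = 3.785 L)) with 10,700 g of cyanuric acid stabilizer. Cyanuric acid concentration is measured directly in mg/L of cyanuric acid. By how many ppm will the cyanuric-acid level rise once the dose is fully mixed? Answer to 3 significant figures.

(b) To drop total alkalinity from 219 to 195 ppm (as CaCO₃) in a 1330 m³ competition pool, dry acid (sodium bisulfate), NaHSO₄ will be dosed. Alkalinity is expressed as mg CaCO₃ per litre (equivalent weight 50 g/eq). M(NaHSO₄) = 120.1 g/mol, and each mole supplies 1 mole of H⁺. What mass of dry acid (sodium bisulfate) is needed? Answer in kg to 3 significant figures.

(a) Volume: 95,500 US gal × 3.785 L/gal = 361,468 L.
(a) Rise: 10,700 g / 361,468 L × 1000 = 29.6 mg/L.

(b) Volume: 1330 m³ = 1,330,000 L.
(b) Alkalinity to neutralize: (219 − 195) = 24 mg/L as CaCO₃ × 1,330,000 L = 31,920 g as CaCO₃.
(b) Equivalents of H⁺ required: 31,920 ÷ 50 g/eq = 638.4 eq = 638.4 mol NaHSO₄.
(b) Mass of NaHSO₄: 638.4 × 120.1 = 76,670 g.

(a) 29.6 ppm; (b) 76.7 kg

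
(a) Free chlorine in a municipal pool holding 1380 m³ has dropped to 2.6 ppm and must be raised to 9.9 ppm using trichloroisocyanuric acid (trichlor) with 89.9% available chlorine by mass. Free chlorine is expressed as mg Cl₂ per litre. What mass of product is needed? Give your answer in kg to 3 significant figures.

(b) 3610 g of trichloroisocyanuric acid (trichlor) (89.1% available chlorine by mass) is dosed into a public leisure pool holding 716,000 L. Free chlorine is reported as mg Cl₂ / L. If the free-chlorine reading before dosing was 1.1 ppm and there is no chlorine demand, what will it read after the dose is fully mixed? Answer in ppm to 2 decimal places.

(a) Volume: 1380 m³ = 1,380,000 L.
(a) Chlorine deficit: 9.9 − 2.6 = 7.3 ppm = 7.3 mg/L as Cl₂.
(a) Cl₂ equivalent needed: 7.3 mg/L × 1,380,000 L = 10,070,000 mg = 10,070 g.
(a) Product at 89.9% available chlorine: 10,070 / 0.899 = 11,210 g.

(b) Available chlorine delivered: 3610 g × 0.891 = 3217 g as Cl₂.
(b) Concentration rise: 3217 g / 716,000 L = 4.492 mg/L = 4.49 ppm.
(b) Final FC: 1.1 + 4.49 = 5.59 ppm.

(a) 11.2 kg; (b) 5.59 ppm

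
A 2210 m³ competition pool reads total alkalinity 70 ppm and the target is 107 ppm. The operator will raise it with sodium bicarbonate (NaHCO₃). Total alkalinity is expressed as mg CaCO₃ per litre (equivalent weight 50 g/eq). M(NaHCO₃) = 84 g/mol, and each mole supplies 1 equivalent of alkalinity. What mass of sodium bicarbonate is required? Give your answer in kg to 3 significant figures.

137 kg

Volume: 2210 m³ = 2,210,000 L.
Alkalinity to add: (107 − 70) = 37 mg/L as CaCO₃ × 2,210,000 L = 81,770 g as CaCO₃.
Equivalents: 81,770 g ÷ 50 g/eq = 1635 eq.
NaHCO₃ supplies 1 eq per mole → 1635 mol.
Mass: 1635 mol × 84 g/mol = 137,400 g.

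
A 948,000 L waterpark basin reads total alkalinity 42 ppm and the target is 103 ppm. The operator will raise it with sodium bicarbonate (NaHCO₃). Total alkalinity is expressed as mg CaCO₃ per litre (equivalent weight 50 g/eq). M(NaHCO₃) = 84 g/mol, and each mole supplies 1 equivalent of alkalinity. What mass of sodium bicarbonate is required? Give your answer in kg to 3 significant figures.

97.2 kg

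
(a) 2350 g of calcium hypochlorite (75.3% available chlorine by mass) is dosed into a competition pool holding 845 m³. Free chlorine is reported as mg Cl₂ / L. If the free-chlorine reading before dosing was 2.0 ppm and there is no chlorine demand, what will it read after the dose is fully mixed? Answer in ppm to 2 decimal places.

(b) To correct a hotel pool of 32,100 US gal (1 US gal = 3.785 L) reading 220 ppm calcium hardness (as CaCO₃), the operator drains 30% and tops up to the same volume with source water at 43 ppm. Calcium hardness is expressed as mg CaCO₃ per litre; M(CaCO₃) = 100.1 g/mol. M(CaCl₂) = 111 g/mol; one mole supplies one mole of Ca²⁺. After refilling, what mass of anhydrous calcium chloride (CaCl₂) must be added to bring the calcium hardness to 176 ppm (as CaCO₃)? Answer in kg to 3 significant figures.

(a) Volume: 845 m³ = 845,000 L.
(a) Available chlorine delivered: 2350 g × 0.753 = 1770 g as Cl₂.
(a) Concentration rise: 1770 g / 845,000 L = 2.094 mg/L = 2.09 ppm.
(a) Final FC: 2.0 + 2.09 = 4.09 ppm.

(b) Volume: 32,100 US gal × 3.785 L/gal = 121,498 L.
(b) After draining 30% and refilling: 220 × 0.70 + 43 × 0.30 = 166.9 ppm.
(b) Deficit to target: 176 − 166.9 = 9.1 mg/L.
(b) As CaCO₃: 9.1 mg/L × 121,498 L = 1106 g; ÷ 100.1 = 11.05 mol Ca²⁺.
(b) Mass: 11.05 × 111 = 1226 g.

(a) 4.09 ppm; (b) 1.23 kg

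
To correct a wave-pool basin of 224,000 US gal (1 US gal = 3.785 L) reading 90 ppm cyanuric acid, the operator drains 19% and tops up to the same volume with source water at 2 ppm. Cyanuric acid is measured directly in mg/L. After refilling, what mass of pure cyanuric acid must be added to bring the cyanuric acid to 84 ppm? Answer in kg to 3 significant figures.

Volume: 224,000 US gal × 3.785 L/gal = 847,840 L.
After draining 19% and refilling: 90 × 0.81 + 2 × 0.19 = 73.28 ppm.
Deficit to target: 84 − 73.28 = 10.72 mg/L.
Mass: 10.72 mg/L × 847,840 L = 9089 g cyanuric acid.

9.09 kg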